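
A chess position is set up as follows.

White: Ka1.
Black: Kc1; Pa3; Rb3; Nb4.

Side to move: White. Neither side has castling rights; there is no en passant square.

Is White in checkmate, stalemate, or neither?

White to move; white king on a1.
In check: no.
King squares — b1: attacked by Kc1; a2: attacked by Nb4; b2: attacked by Kc1.
Legal moves for White: none.
Not in check and no legal moves → stalemate.

stalemate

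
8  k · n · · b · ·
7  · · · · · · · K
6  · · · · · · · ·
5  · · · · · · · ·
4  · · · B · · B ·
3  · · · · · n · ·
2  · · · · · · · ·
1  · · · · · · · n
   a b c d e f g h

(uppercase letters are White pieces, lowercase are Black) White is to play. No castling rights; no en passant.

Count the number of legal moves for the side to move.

White to move; king on h7.
In check: no.
Legal moves: Kh8, Kg8, Kg6, Bxc8, Bd7, Be6, Bh5, Bf5, Bh3, Bxf3+, Bh8, Bg7, Ba7, Bf6, Bb6, Be5, Bc5, Be3, Bc3, Bf2, Bb2, Bg1, Ba1.
Count: 23.

23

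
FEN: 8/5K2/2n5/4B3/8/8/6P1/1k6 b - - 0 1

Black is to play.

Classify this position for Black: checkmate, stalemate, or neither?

neither

Black to move; black king on b1.
In check: no.
Legal moves for Black: Nd8+, Nb8, Ne7, Na7, Nxe5+, Na5, Nd4, Nb4, Kc2, Ka2, Kc1.
Black has 11 legal moves and is not in check → neither.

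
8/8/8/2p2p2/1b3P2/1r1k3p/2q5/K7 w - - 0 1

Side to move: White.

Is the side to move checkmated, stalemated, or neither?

stalemate

White to move; white king on a1.
In check: no.
King squares — b1: attacked by Qc2; a2: attacked by Qc2; b2: attacked by Qc2.
Legal moves for White: none.
Not in check and no legal moves → stalemate.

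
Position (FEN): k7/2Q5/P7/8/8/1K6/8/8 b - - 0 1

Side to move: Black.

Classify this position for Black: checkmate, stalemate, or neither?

stalemate

Black to move; black king on a8.
In check: no.
King squares — a7: attacked by Qc7; b7: attacked by Pa6; b8: attacked by Qc7.
Legal moves for Black: none.
Not in check and no legal moves → stalemate.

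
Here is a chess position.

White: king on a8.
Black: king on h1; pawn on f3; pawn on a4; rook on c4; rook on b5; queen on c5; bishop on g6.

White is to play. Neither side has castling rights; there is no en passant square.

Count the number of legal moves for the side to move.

0

White to move; king on a8.
In check: no.
Legal moves: none.
Count: 0.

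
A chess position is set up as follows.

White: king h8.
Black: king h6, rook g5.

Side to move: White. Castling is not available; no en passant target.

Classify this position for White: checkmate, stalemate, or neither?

White to move; white king on h8.
In check: no.
King squares — g7: attacked by Rg5; h7: attacked by Kh6; g8: attacked by Rg5.
Legal moves for White: none.
Not in check and no legal moves → stalemate.

stalemate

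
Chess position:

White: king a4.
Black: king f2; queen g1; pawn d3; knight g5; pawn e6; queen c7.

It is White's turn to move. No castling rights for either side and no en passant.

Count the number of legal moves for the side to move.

4

White to move; king on a4.
In check: no.
Legal moves: Kb5, Kb4, Kb3, Ka3.
Count: 4.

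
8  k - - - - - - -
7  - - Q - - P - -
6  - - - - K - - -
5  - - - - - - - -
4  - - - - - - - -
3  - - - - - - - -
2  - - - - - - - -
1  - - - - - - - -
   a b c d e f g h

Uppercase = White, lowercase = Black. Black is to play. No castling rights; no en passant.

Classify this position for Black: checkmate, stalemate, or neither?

stalemate

Black to move; black king on a8.
In check: no.
King squares — a7: attacked by Qc7; b7: attacked by Qc7; b8: attacked by Qc7.
Legal moves for Black: none.
Not in check and no legal moves → stalemate.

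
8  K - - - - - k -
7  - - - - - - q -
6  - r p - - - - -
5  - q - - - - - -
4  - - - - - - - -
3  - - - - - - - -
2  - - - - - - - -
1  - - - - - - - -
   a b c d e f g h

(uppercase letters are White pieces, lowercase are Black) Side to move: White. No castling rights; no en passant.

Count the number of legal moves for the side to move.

0

White to move; king on a8.
In check: no.
Legal moves: none.
Count: 0.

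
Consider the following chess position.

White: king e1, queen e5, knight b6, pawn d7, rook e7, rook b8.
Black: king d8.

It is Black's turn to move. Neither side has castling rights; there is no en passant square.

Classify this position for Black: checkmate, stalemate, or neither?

checkmate

Black to move; black king on d8.
In check: yes, from the white rook on b8.
King squares — c7: attacked by Qe5; d7: attacked by Nb6; e7: attacked by Qe5; c8: attacked by Nb6; e8: attacked by Pd7.
Legal moves for Black: none.
In check with no legal moves → checkmate.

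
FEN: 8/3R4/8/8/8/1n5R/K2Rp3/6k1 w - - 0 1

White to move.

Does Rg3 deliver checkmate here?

After Rg3: black king on g1; in check: yes, from the white rook on g3.
Black has 4 legal replies: Kh2, Kf2, Kh1, Kf1.
In check but a legal move exists → not checkmate.

no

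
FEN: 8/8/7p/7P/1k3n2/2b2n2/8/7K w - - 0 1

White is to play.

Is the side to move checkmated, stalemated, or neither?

White to move; white king on h1.
In check: no.
King squares — g1: attacked by Nf3; g2: attacked by Nf4; h2: attacked by Nf3.
Legal moves for White: none.
Not in check and no legal moves → stalemate.

stalemate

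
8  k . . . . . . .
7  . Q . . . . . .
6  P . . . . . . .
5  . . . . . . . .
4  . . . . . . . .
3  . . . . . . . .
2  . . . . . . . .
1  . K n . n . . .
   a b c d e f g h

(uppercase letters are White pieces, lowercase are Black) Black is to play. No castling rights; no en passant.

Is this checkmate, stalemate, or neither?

Black to move; black king on a8.
In check: yes, from the white queen on b7.
King squares — a7: attacked by Qb7; b7: attacked by Pa6; b8: attacked by Qb7.
Legal moves for Black: none.
In check with no legal moves → checkmate.

checkmate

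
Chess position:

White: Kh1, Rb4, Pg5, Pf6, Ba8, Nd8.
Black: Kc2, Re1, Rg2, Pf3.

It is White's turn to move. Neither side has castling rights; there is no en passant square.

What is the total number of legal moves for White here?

0

White to move; king on h1.
In check: yes, from the black rook on e1.
Legal moves: none.
Count: 0.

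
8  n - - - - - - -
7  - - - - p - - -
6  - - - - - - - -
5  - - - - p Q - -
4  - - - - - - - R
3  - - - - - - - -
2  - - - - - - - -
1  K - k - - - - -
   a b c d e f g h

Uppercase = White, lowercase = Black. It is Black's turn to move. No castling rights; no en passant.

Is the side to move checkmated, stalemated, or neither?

Black to move; black king on c1.
In check: no.
Legal moves for Black: Nc7, Nb6, Kd2, Kd1, e6, e4.
Black has 6 legal moves and is not in check → neither.

neither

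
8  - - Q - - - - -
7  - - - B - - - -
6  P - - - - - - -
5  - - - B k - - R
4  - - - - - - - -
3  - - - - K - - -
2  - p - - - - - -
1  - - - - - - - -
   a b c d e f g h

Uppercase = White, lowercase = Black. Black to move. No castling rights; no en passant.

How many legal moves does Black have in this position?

Black to move; king on e5.
In check: yes, from the white rook on h5.
Legal moves: Kf6, Kd6.
Count: 2.

2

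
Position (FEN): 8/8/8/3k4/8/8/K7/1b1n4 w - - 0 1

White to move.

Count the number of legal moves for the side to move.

White to move; king on a2.
In check: yes, from the black bishop on b1.
Legal moves: Kb3, Ka3, Kxb1, Ka1.
Count: 4.

4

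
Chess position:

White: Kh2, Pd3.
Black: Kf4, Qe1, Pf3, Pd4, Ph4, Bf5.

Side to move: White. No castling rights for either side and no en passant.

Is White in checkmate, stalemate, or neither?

stalemate

White to move; white king on h2.
In check: no.
King squares — g1: attacked by Qe1; h1: attacked by Qe1; g2: attacked by Pf3; g3: attacked by Qe1; h3: attacked by Bf5.
Legal moves for White: none.
Not in check and no legal moves → stalemate.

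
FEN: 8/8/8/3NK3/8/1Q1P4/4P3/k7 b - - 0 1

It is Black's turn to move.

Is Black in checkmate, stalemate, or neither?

Black to move; black king on a1.
In check: no.
King squares — b1: attacked by Qb3; a2: attacked by Qb3; b2: attacked by Qb3.
Legal moves for Black: none.
Not in check and no legal moves → stalemate.

stalemate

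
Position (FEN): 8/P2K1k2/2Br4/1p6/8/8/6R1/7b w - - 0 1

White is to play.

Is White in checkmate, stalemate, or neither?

neither

White to move; white king on d7.
In check: yes, from the black rook on d6.
Legal moves for White: Kc8, Kc7, Kxd6.
White is in check but has 3 legal moves → neither.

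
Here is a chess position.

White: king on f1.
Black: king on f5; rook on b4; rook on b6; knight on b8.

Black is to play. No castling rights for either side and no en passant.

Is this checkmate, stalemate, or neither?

Black to move; black king on f5.
In check: no.
Legal moves for Black include: Nd7, Nc6, Na6, Rb7, Rh6, Rg6, Rf6, Re6, Rd6, Rc6, Ra6, R6b5, Kg6, Kf6, Ke6, Kg5, Ke5, Kg4, ... (list truncated; more exist).
Black has legal moves and is not in check → neither.

neither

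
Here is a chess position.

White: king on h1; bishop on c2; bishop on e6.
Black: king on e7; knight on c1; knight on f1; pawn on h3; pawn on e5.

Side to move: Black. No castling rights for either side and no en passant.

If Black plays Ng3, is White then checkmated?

no

After Ng3: white king on h1; in check: yes, from the black knight on g3.
White has 2 legal replies: Kh2, Kg1.
In check but a legal move exists → not checkmate.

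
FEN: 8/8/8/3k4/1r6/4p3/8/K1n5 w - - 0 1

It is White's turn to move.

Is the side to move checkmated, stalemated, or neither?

White to move; white king on a1.
In check: no.
King squares — b1: attacked by Rb4; a2: attacked by Nc1; b2: attacked by Rb4.
Legal moves for White: none.
Not in check and no legal moves → stalemate.

stalemate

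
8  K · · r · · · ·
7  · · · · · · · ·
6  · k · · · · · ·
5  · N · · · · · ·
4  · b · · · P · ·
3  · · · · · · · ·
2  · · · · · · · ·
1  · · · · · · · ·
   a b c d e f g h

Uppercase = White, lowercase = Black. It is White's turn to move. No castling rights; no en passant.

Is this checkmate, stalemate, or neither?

White to move; white king on a8.
In check: yes, from the black rook on d8.
King squares — a7: attacked by Kb6; b7: attacked by Kb6; b8: attacked by Rd8.
Legal moves for White: none.
In check with no legal moves → checkmate.

checkmate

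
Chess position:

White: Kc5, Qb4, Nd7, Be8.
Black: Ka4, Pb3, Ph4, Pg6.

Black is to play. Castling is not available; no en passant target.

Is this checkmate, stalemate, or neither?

Black to move; black king on a4.
In check: yes, from the white queen on b4.
King squares — a3: attacked by Qb4; b3: own pawn; b4: attacked by Kc5; a5: attacked by Qb4; b5: attacked by Qb4.
Legal moves for Black: none.
In check with no legal moves → checkmate.

checkmate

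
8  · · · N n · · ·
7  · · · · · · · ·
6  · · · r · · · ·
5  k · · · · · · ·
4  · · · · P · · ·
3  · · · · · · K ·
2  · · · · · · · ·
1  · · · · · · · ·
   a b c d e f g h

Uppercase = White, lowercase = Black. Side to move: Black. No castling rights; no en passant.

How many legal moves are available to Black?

22

Black to move; king on a5.
In check: no.
Legal moves: Ng7, Nc7, Nf6, Rxd8, Rd7, Rh6, Rg6+, Rf6, Re6, Rc6, Rb6, Ra6, Rd5, Rd4, Rd3+, Rd2, Rd1, Kb6, Ka6, Kb5, Kb4, Ka4.
Count: 22.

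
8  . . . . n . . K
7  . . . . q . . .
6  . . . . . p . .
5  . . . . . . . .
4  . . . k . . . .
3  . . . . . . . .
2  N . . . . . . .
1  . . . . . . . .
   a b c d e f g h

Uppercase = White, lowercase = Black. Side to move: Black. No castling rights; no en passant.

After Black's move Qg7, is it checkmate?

yes

After Qg7: white king on h8; in check: yes, from the black queen on g7.
King squares — g7: attacked by Ne8; h7: attacked by Qg7; g8: attacked by Qg7.
White has no legal moves → checkmate.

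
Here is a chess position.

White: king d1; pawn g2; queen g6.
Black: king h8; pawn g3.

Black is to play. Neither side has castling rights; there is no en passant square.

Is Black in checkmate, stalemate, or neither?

stalemate

Black to move; black king on h8.
In check: no.
King squares — g7: attacked by Qg6; h7: attacked by Qg6; g8: attacked by Qg6.
Legal moves for Black: none.
Not in check and no legal moves → stalemate.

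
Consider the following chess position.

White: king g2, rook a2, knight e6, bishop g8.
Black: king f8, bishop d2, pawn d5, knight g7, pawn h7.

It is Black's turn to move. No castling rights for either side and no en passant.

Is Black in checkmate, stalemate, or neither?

Black to move; black king on f8.
In check: yes, from the white knight on e6.
King squares — e7: available; f7: attacked by Bg8; g7: own knight; e8: available; g8: available.
Legal moves for Black: Kxg8, Ke8, Ke7, Nxe6.
Black is in check but has 4 legal moves → neither.

neither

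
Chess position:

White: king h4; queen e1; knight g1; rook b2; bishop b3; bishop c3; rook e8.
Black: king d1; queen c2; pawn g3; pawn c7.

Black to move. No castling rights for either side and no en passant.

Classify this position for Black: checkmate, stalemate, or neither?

Black to move; black king on d1.
In check: yes, from the white queen on e1.
King squares — c1: attacked by Qe1; e1: attacked by Bc3; c2: own queen; d2: attacked by Qe1; e2: attacked by Qe1.
Legal moves for Black: none.
In check with no legal moves → checkmate.

checkmate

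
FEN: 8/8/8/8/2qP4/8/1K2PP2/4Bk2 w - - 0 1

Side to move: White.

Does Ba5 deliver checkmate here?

no

After Ba5: black king on f1; in check: no.
Black is not in check, so this cannot be checkmate.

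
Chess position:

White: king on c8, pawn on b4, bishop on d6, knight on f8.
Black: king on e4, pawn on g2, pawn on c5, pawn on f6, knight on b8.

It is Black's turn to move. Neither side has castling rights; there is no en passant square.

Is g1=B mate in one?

After g1=B: white king on c8; in check: no.
White is not in check, so this cannot be checkmate.

no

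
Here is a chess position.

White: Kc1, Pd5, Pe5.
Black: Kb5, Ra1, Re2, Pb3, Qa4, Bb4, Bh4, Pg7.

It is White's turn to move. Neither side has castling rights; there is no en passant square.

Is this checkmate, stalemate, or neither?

checkmate

White to move; white king on c1.
In check: yes, from the black rook on a1.
King squares — b1: attacked by Ra1; d1: attacked by Ra1; b2: attacked by Re2; c2: attacked by Re2; d2: attacked by Re2.
Legal moves for White: none.
In check with no legal moves → checkmate.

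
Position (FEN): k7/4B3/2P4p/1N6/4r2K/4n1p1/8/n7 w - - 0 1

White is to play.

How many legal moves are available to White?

3

White to move; king on h4.
In check: yes, from the black rook on e4.
Legal moves: Kh5, Kh3, Kxg3.
Count: 3.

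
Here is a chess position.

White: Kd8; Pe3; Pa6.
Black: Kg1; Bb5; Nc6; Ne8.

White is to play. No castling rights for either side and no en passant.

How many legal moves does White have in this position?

White to move; king on d8.
In check: yes, from the black knight on c6.
Legal moves: Kxe8, Kc8, Kd7.
Count: 3.

3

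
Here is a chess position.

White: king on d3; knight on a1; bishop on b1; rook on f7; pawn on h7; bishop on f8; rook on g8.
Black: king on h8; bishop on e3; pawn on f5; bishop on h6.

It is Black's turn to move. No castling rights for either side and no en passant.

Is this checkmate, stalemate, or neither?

Black to move; black king on h8.
In check: yes, from the white rook on g8.
King squares — g7: attacked by Rf7; h7: attacked by Rf7; g8: attacked by Ph7.
Legal moves for Black: none.
In check with no legal moves → checkmate.

checkmate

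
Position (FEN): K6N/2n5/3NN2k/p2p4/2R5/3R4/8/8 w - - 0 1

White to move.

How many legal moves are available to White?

White to move; king on a8.
In check: yes, from the black knight on c7.
Legal moves: Kb8, Kb7, Ka7, Nxc7, Rxc7.
Count: 5.

5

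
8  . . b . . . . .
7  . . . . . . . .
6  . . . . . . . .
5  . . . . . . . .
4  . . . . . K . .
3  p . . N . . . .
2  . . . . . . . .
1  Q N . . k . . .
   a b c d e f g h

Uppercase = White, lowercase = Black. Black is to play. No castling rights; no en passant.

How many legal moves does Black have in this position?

3

Black to move; king on e1.
In check: yes, from the white knight on d3.
Legal moves: Ke2, Kf1, Kd1.
Count: 3.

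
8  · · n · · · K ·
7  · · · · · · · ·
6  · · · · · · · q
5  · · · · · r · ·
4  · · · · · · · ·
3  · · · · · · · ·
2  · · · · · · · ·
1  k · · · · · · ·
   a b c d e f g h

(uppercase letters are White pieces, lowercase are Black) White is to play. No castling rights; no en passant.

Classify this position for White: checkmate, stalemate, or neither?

White to move; white king on g8.
In check: no.
King squares — f7: attacked by Rf5; g7: attacked by Qh6; h7: attacked by Qh6; f8: attacked by Rf5; h8: attacked by Qh6.
Legal moves for White: none.
Not in check and no legal moves → stalemate.

stalemate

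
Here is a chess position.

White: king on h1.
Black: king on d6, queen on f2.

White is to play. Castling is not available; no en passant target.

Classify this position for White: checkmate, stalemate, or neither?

stalemate

White to move; white king on h1.
In check: no.
King squares — g1: attacked by Qf2; g2: attacked by Qf2; h2: attacked by Qf2.
Legal moves for White: none.
Not in check and no legal moves → stalemate.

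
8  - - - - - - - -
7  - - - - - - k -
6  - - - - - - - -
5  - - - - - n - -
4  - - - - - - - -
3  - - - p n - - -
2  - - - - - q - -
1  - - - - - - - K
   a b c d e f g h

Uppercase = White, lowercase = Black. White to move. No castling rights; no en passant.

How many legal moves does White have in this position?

0

White to move; king on h1.
In check: no.
Legal moves: none.
Count: 0.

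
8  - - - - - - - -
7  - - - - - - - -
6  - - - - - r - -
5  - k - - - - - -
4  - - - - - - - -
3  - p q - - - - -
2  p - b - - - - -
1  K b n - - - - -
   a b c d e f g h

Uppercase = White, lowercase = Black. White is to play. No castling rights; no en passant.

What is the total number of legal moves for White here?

White to move; king on a1.
In check: yes, from the black queen on c3.
Legal moves: none.
Count: 0.

0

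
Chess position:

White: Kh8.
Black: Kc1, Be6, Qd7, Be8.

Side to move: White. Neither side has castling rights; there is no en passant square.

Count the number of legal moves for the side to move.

White to move; king on h8.
In check: no.
Legal moves: none.
Count: 0.

0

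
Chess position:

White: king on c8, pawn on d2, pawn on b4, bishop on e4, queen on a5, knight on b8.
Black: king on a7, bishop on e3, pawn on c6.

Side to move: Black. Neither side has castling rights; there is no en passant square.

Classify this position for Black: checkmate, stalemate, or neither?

Black to move; black king on a7.
In check: yes, from the white queen on a5.
King squares — a6: attacked by Qa5; b6: attacked by Qa5; b7: attacked by Kc8; a8: attacked by Qa5; b8: attacked by Kc8.
Legal moves for Black: none.
In check with no legal moves → checkmate.

checkmate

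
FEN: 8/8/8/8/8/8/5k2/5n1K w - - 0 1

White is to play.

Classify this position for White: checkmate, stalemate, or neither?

stalemate

White to move; white king on h1.
In check: no.
King squares — g1: attacked by Kf2; g2: attacked by Kf2; h2: attacked by Nf1.
Legal moves for White: none.
Not in check and no legal moves → stalemate.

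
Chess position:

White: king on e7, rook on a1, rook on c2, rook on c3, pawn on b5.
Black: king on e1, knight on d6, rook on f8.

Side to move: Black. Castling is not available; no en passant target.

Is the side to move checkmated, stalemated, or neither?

checkmate

Black to move; black king on e1.
In check: yes, from the white rook on a1.
King squares — d1: attacked by Ra1; f1: attacked by Ra1; d2: attacked by Rc2; e2: attacked by Rc2; f2: attacked by Rc2.
Legal moves for Black: none.
In check with no legal moves → checkmate.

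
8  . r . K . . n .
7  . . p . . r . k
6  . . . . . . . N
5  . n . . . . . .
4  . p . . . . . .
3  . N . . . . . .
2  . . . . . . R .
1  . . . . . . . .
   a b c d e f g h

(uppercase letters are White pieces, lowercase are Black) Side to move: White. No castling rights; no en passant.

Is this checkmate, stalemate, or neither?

checkmate

White to move; white king on d8.
In check: yes, from the black rook on b8.
King squares — c7: attacked by Nb5; d7: attacked by Rf7; e7: attacked by Rf7; c8: attacked by Rb8; e8: attacked by Rb8.
Legal moves for White: none.
In check with no legal moves → checkmate.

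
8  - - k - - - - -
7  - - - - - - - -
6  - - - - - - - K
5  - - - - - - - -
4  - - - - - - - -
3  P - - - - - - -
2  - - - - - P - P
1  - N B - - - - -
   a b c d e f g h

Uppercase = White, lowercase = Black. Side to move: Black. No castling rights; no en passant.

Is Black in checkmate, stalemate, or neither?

neither

Black to move; black king on c8.
In check: no.
Legal moves for Black: Kd8, Kb8, Kd7, Kc7, Kb7.
Black has 5 legal moves and is not in check → neither.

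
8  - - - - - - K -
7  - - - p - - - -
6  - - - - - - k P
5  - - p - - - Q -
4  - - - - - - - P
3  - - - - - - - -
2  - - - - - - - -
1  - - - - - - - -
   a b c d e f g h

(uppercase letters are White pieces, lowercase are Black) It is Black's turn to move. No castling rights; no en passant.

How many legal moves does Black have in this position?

0

Black to move; king on g6.
In check: yes, from the white queen on g5.
Legal moves: none.
Count: 0.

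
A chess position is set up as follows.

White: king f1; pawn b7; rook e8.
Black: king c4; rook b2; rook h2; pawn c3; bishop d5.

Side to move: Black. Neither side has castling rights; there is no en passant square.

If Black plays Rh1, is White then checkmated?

After Rh1: white king on f1; in check: yes, from the black rook on h1.
King squares — e1: attacked by Rh1; g1: attacked by Rh1; e2: attacked by Rb2; f2: attacked by Rb2; g2: attacked by Rb2.
White has no legal moves → checkmate.

yes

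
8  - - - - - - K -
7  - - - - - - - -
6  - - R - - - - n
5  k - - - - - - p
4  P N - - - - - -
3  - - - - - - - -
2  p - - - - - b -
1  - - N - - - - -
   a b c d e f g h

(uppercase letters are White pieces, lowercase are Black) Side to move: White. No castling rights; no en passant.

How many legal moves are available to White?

White to move; king on g8.
In check: yes, from the black knight on h6.
Legal moves: Kh8, Kf8, Kh7, Kg7, Rxh6.
Count: 5.

5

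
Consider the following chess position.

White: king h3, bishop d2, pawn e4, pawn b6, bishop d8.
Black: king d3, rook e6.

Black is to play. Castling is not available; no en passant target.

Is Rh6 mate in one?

After Rh6: white king on h3; in check: yes, from the black rook on h6.
White has 5 legal replies: Kg4, Kg3, Kg2, Bh4, Bxh6.
In check but a legal move exists → not checkmate.

no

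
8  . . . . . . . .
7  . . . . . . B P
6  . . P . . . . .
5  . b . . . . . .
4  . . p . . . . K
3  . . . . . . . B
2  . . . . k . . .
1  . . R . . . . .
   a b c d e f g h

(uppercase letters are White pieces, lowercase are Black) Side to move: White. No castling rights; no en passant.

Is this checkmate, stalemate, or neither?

White to move; white king on h4.
In check: no.
Legal moves for White include: Bh8, Bf8, Bh6, Bf6, Be5, Bd4, Bc3, Bb2, Ba1, Kh5, Kg5, Kg4, Kg3, Bc8, Bd7, Be6, Bf5, Bg4+, ... (list truncated; more exist).
White has legal moves and is not in check → neither.

neither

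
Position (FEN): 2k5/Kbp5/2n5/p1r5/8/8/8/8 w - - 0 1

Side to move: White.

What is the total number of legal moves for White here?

0

White to move; king on a7.
In check: yes, from the black knight on c6.
Legal moves: none.
Count: 0.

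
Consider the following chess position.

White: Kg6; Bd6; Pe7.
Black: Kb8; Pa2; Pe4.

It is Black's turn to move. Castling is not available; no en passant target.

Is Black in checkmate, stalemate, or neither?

Black to move; black king on b8.
In check: yes, from the white bishop on d6.
King squares — a7: available; b7: available; c7: attacked by Bd6; a8: available; c8: available.
Legal moves for Black: Kc8, Ka8, Kb7, Ka7.
Black is in check but has 4 legal moves → neither.

neither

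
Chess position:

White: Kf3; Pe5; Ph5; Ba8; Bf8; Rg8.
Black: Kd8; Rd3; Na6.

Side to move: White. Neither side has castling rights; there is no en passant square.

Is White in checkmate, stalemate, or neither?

neither

White to move; white king on f3.
In check: yes, from the black rook on d3.
King squares — e2: available; f2: available; g2: available; e3: attacked by Rd3; g3: attacked by Rd3; e4: available; f4: available; g4: available.
Legal moves for White: Kg4, Kf4, Ke4, Kg2, Kf2, Ke2.
White is in check but has 6 legal moves → neither.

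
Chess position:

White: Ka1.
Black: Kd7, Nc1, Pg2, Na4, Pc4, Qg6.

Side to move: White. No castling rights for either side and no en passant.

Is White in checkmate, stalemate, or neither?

stalemate

White to move; white king on a1.
In check: no.
King squares — b1: attacked by Qg6; a2: attacked by Nc1; b2: attacked by Na4.
Legal moves for White: none.
Not in check and no legal moves → stalemate.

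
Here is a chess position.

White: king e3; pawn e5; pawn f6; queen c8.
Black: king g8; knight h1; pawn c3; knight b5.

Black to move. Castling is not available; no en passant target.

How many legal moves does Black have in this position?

Black to move; king on g8.
In check: yes, from the white queen on c8.
Legal moves: Kh7, Kf7.
Count: 2.

2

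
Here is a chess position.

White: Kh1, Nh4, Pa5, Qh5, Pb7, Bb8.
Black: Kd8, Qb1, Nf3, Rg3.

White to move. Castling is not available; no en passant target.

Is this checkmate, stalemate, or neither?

White to move; white king on h1.
In check: yes, from the black queen on b1.
King squares — g1: attacked by Qb1; g2: attacked by Rg3; h2: attacked by Nf3.
Legal moves for White: none.
In check with no legal moves → checkmate.

checkmate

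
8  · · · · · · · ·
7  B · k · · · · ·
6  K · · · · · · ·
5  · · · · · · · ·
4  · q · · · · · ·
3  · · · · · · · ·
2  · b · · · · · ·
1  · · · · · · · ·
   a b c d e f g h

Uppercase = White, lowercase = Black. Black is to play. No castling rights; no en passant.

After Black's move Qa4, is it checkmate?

yes

After Qa4: white king on a6; in check: yes, from the black queen on a4.
King squares — a5: attacked by Qa4; b5: attacked by Qa4; b6: attacked by Kc7; a7: own bishop; b7: attacked by Kc7.
White has no legal moves → checkmate.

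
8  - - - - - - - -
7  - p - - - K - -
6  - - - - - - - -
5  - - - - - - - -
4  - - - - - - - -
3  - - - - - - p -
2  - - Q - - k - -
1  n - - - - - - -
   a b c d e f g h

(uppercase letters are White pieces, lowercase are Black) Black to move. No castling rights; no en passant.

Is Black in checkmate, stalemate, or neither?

neither

Black to move; black king on f2.
In check: yes, from the white queen on c2.
Legal moves for Black: Kf3, Ke3, Kg1, Kf1, Ke1, Nxc2.
Black is in check but has 6 legal moves → neither.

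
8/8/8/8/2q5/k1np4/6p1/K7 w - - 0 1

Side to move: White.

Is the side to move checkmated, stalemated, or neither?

stalemate

White to move; white king on a1.
In check: no.
King squares — b1: attacked by Nc3; a2: attacked by Ka3; b2: attacked by Ka3.
Legal moves for White: none.
Not in check and no legal moves → stalemate.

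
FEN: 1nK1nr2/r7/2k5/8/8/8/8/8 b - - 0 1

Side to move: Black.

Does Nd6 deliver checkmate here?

yes

After Nd6: white king on c8; in check: yes, from the black knight on d6 and the black rook on f8.
King squares — b7: attacked by Kc6; c7: attacked by Kc6; d7: attacked by Kc6; b8: attacked by Rf8; d8: attacked by Rf8.
White has no legal moves → checkmate.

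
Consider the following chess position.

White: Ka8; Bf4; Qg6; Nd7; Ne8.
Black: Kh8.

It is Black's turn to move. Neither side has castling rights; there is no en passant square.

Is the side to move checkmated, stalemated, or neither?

Black to move; black king on h8.
In check: no.
King squares — g7: attacked by Qg6; h7: attacked by Qg6; g8: attacked by Qg6.
Legal moves for Black: none.
Not in check and no legal moves → stalemate.

stalemate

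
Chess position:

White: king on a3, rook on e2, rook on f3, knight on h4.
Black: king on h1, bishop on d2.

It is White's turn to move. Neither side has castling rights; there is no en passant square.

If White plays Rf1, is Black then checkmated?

yes

After Rf1: black king on h1; in check: yes, from the white rook on f1.
King squares — g1: attacked by Rf1; g2: attacked by Re2; h2: attacked by Re2.
Black has no legal moves → checkmate.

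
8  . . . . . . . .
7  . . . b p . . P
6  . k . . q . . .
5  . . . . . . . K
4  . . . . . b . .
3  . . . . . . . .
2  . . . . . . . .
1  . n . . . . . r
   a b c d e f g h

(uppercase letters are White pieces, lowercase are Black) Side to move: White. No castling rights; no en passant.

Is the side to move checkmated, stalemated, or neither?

White to move; white king on h5.
In check: yes, from the black rook on h1.
King squares — g4: attacked by Qe6; h4: attacked by Rh1; g5: attacked by Bf4; g6: attacked by Qe6; h6: attacked by Rh1.
Legal moves for White: none.
In check with no legal moves → checkmate.

checkmate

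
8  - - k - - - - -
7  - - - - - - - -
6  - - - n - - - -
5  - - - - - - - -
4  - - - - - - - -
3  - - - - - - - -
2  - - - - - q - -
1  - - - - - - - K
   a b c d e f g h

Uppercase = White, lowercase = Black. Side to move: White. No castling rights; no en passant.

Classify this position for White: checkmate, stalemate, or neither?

stalemate

White to move; white king on h1.
In check: no.
King squares — g1: attacked by Qf2; g2: attacked by Qf2; h2: attacked by Qf2.
Legal moves for White: none.
Not in check and no legal moves → stalemate.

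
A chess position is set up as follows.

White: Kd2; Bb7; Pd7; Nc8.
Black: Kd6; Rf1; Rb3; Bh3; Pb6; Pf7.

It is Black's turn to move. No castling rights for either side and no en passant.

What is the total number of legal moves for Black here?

5

Black to move; king on d6.
In check: yes, from the white knight on c8.
Legal moves: Kxd7, Kc7, Ke6, Ke5, Kc5.
Count: 5.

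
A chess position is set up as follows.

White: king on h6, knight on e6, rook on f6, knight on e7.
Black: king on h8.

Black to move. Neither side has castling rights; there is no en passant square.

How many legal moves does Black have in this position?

Black to move; king on h8.
In check: no.
Legal moves: none.
Count: 0.

0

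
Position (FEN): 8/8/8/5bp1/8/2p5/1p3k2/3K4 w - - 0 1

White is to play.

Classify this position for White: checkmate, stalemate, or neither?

stalemate

White to move; white king on d1.
In check: no.
King squares — c1: attacked by Pb2; e1: attacked by Kf2; c2: attacked by Bf5; d2: attacked by Pc3; e2: attacked by Kf2.
Legal moves for White: none.
Not in check and no legal moves → stalemate.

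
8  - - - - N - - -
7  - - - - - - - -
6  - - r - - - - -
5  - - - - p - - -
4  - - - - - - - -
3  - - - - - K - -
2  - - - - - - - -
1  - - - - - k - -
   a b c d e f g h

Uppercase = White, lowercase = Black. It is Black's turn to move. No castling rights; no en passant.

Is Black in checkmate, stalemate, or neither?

Black to move; black king on f1.
In check: no.
Legal moves for Black: Rc8, Rc7, Rh6, Rg6, Rf6+, Re6, Rd6, Rb6, Ra6, Rc5, Rc4, Rc3+, Rc2, Rc1, Kg1, Ke1, e4+.
Black has 17 legal moves and is not in check → neither.

neither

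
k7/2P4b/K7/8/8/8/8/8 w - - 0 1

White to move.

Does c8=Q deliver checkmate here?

yes

After c8=Q: black king on a8; in check: yes, from the white queen on c8.
King squares — a7: attacked by Ka6; b7: attacked by Ka6; b8: attacked by Qc8.
Black has no legal moves → checkmate.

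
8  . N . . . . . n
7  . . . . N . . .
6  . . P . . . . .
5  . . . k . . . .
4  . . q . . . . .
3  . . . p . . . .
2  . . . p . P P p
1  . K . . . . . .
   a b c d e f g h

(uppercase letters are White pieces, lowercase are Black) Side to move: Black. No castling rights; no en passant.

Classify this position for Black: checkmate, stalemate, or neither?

Black to move; black king on d5.
In check: yes, from the white knight on e7.
King squares — c4: own queen; d4: available; e4: available; c5: available; e5: available; c6: attacked by Ne7; d6: available; e6: available.
Legal moves for Black: Ke6, Kd6, Ke5, Kc5, Ke4, Kd4.
Black is in check but has 6 legal moves → neither.

neither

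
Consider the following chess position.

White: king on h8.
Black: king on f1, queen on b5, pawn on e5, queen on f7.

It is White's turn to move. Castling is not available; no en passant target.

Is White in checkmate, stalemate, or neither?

stalemate

White to move; white king on h8.
In check: no.
King squares — g7: attacked by Qf7; h7: attacked by Qf7; g8: attacked by Qf7.
Legal moves for White: none.
Not in check and no legal moves → stalemate.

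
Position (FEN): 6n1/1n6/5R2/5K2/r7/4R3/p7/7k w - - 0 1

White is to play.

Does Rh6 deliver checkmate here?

no

After Rh6: black king on h1; in check: yes, from the white rook on h6.
Black has 4 legal replies: Kg2, Kg1, Nxh6+, Rh4.
In check but a legal move exists → not checkmate.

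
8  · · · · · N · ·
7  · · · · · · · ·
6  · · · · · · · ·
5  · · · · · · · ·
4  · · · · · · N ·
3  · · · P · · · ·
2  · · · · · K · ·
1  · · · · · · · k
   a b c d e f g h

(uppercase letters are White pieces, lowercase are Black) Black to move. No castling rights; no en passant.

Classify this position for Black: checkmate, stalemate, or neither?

stalemate

Black to move; black king on h1.
In check: no.
King squares — g1: attacked by Kf2; g2: attacked by Kf2; h2: attacked by Ng4.
Legal moves for Black: none.
Not in check and no legal moves → stalemate.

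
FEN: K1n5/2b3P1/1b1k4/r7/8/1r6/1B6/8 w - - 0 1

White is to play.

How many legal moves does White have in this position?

White to move; king on a8.
In check: yes, from the black rook on a5.
Legal moves: Kb7.
Count: 1.

1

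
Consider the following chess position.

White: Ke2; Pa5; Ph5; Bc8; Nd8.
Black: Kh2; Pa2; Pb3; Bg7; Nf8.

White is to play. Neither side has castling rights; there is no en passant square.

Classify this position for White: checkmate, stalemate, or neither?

neither

White to move; white king on e2.
In check: no.
Legal moves for White include: Nf7, Nb7, Ne6, Nc6, Bd7, Bb7, Be6, Ba6, Bf5, Bg4, Bh3, Kf3, Ke3, Kd3, Kf2, Kd2, Kf1, Ke1, ... (list truncated; more exist).
White has legal moves and is not in check → neither.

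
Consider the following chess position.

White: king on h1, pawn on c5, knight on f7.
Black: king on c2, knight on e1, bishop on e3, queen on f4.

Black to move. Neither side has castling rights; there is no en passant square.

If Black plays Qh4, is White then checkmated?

After Qh4: white king on h1; in check: yes, from the black queen on h4.
King squares — g1: attacked by Be3; g2: attacked by Ne1; h2: attacked by Qh4.
White has no legal moves → checkmate.

yes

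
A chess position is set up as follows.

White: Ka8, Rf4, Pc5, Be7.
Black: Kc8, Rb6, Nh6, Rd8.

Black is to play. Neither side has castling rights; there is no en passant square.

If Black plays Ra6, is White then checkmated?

yes

After Ra6: white king on a8; in check: yes, from the black rook on a6.
King squares — a7: attacked by Ra6; b7: attacked by Kc8; b8: attacked by Kc8.
White has no legal moves → checkmate.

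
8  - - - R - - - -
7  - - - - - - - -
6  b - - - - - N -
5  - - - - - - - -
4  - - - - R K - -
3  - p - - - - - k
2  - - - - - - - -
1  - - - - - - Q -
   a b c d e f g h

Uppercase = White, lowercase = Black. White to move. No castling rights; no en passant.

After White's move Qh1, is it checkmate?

yes

After Qh1: black king on h3; in check: yes, from the white queen on h1.
King squares — g2: attacked by Qh1; h2: attacked by Qh1; g3: attacked by Kf4; g4: attacked by Kf4; h4: attacked by Qh1.
Black has no legal moves → checkmate.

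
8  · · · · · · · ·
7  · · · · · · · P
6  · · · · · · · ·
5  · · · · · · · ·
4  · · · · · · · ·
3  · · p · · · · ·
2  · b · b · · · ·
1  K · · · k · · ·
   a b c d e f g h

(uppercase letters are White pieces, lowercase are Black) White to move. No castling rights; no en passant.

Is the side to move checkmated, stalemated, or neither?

White to move; white king on a1.
In check: yes, from the black bishop on b2.
Legal moves for White: Ka2, Kb1.
White is in check but has 2 legal moves → neither.

neither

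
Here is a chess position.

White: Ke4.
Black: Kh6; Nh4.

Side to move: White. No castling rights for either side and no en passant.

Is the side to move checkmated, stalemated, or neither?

White to move; white king on e4.
In check: no.
Legal moves for White: Ke5, Kd5, Kf4, Kd4, Ke3, Kd3.
White has 6 legal moves and is not in check → neither.

neither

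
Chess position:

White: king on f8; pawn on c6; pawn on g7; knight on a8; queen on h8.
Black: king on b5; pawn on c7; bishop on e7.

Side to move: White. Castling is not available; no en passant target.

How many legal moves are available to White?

White to move; king on f8.
In check: yes, from the black bishop on e7.
Legal moves: Kg8, Ke8, Kf7, Kxe7.
Count: 4.

4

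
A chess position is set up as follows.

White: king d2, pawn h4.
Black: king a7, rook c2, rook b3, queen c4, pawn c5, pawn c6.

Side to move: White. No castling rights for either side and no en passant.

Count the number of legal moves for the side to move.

White to move; king on d2.
In check: yes, from the black rook on c2.
Legal moves: Ke1, Kd1.
Count: 2.

2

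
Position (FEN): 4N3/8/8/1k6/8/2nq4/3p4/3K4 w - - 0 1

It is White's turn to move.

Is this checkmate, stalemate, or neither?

White to move; white king on d1.
In check: yes, from the black knight on c3.
King squares — c1: attacked by Pd2; e1: attacked by Pd2; c2: attacked by Qd3; d2: attacked by Qd3; e2: attacked by Nc3.
Legal moves for White: none.
In check with no legal moves → checkmate.

checkmate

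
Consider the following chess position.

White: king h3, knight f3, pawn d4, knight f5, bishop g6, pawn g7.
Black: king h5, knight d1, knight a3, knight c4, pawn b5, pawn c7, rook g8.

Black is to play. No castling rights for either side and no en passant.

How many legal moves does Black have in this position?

1

Black to move; king on h5.
In check: yes, from the white bishop on g6.
Legal moves: Kxg6.
Count: 1.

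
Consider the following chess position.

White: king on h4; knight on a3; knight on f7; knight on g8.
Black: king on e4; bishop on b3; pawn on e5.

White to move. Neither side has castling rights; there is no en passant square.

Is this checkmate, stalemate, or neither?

White to move; white king on h4.
In check: no.
Legal moves for White: Ne7, Ngh6, Nf6+, Nh8, Nd8, Nfh6, Nd6+, Ng5+, Nxe5, Kh5, Kg5, Kg4, Kh3, Kg3, Nb5, Nc4, Nc2, Nb1.
White has 18 legal moves and is not in check → neither.

neither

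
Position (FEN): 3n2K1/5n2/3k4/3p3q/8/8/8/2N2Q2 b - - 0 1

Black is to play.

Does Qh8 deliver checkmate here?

After Qh8: white king on g8; in check: yes, from the black queen on h8.
King squares — f7: attacked by Nd8; g7: attacked by Qh8; h7: attacked by Qh8; f8: attacked by Qh8; h8: attacked by Nf7.
White has no legal moves → checkmate.

yes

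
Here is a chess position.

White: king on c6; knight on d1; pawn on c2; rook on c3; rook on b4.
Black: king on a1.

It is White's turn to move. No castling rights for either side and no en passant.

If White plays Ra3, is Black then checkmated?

yes

After Ra3: black king on a1; in check: yes, from the white rook on a3.
King squares — b1: attacked by Rb4; a2: attacked by Ra3; b2: attacked by Nd1.
Black has no legal moves → checkmate.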